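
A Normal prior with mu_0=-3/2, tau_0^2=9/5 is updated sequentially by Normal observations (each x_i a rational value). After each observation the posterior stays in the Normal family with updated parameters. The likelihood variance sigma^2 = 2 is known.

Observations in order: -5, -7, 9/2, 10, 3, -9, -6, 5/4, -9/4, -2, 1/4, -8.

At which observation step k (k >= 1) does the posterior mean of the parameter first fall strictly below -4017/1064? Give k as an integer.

obs 1: x=-5 → posterior Normal(-60/19, 18/19)
obs 2: x=-7 → posterior Normal(-123/28, 9/14)
obs 3: x=9/2 → posterior Normal(-165/74, 18/37)
obs 4: x=10 → posterior Normal(15/92, 9/23)
obs 5: x=3 → posterior Normal(69/110, 18/55)
obs 6: x=-9 → posterior Normal(-93/128, 9/32)
obs 7: x=-6 → posterior Normal(-201/146, 18/73)
obs 8: x=5/4 → posterior Normal(-357/328, 9/41)
obs 9: x=-9/4 → posterior Normal(-219/182, 18/91)
obs 10: x=-2 → posterior Normal(-51/40, 9/50)
obs 11: x=1/4 → posterior Normal(-501/436, 18/109)
obs 12: x=-8 → posterior Normal(-789/472, 9/59)

k = 2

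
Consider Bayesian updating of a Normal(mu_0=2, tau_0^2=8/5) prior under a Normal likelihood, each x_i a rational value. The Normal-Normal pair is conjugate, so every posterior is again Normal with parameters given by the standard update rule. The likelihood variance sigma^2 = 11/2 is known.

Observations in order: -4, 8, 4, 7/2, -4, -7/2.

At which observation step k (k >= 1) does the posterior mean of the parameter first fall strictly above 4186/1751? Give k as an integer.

k = 4

obs 1: x=-4 → posterior Normal(46/71, 88/71)
obs 2: x=8 → posterior Normal(2, 88/87)
obs 3: x=4 → posterior Normal(238/103, 88/103)
obs 4: x=7/2 → posterior Normal(42/17, 88/119)
obs 5: x=-4 → posterior Normal(46/27, 88/135)
obs 6: x=-7/2 → posterior Normal(174/151, 88/151)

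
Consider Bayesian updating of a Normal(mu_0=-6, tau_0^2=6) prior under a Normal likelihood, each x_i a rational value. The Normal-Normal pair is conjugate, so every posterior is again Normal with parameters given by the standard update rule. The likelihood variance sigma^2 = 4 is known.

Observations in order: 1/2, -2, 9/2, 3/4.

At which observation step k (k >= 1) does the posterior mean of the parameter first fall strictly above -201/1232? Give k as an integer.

k = 4

obs 1: x=1/2 → posterior Normal(-21/10, 12/5)
obs 2: x=-2 → posterior Normal(-33/16, 3/2)
obs 3: x=9/2 → posterior Normal(-3/11, 12/11)
obs 4: x=3/4 → posterior Normal(-3/56, 6/7)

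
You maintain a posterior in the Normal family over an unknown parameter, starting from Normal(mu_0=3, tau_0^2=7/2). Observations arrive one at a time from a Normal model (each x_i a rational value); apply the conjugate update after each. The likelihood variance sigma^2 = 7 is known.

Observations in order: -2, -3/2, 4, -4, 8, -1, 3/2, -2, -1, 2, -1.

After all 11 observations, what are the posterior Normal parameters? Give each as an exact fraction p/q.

obs 1: x=-2 → posterior Normal(4/3, 7/3)
obs 2: x=-3/2 → posterior Normal(5/8, 7/4)
obs 3: x=4 → posterior Normal(13/10, 7/5)
obs 4: x=-4 → posterior Normal(5/12, 7/6)
obs 5: x=8 → posterior Normal(3/2, 1)
obs 6: x=-1 → posterior Normal(19/16, 7/8)
obs 7: x=3/2 → posterior Normal(11/9, 7/9)
obs 8: x=-2 → posterior Normal(9/10, 7/10)
obs 9: x=-1 → posterior Normal(8/11, 7/11)
obs 10: x=2 → posterior Normal(5/6, 7/12)
obs 11: x=-1 → posterior Normal(9/13, 7/13)

mu_0=9/13, tau_0^2=7/13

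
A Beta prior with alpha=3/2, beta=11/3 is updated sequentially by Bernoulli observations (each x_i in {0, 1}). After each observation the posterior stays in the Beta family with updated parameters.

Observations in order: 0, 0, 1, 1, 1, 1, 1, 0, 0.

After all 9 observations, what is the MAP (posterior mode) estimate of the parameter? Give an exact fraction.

obs 1: x=0 → posterior Beta(3/2, 14/3)
obs 2: x=0 → posterior Beta(3/2, 17/3)
obs 3: x=1 → posterior Beta(5/2, 17/3)
obs 4: x=1 → posterior Beta(7/2, 17/3)
obs 5: x=1 → posterior Beta(9/2, 17/3)
obs 6: x=1 → posterior Beta(11/2, 17/3)
obs 7: x=1 → posterior Beta(13/2, 17/3)
obs 8: x=0 → posterior Beta(13/2, 20/3)
obs 9: x=0 → posterior Beta(13/2, 23/3)

33/73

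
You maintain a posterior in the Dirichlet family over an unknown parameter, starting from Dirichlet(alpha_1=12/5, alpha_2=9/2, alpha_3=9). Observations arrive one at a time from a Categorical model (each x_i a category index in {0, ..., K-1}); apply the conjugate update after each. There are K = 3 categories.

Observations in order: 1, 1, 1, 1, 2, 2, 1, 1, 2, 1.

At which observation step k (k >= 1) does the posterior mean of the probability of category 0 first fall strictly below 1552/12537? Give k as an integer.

obs 1: x=1 → posterior Dirichlet(12/5, 11/2, 9)
obs 2: x=1 → posterior Dirichlet(12/5, 13/2, 9)
obs 3: x=1 → posterior Dirichlet(12/5, 15/2, 9)
obs 4: x=1 → posterior Dirichlet(12/5, 17/2, 9)
obs 5: x=2 → posterior Dirichlet(12/5, 17/2, 10)
obs 6: x=2 → posterior Dirichlet(12/5, 17/2, 11)
obs 7: x=1 → posterior Dirichlet(12/5, 19/2, 11)
obs 8: x=1 → posterior Dirichlet(12/5, 21/2, 11)
obs 9: x=2 → posterior Dirichlet(12/5, 21/2, 12)
obs 10: x=1 → posterior Dirichlet(12/5, 23/2, 12)

k = 4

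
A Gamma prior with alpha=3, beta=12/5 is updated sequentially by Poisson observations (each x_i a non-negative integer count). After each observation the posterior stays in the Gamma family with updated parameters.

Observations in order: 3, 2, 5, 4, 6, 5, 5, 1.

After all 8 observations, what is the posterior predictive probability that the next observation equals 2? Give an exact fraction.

obs 1: x=3 → posterior Gamma(6, 17/5)
obs 2: x=2 → posterior Gamma(8, 22/5)
obs 3: x=5 → posterior Gamma(13, 27/5)
obs 4: x=4 → posterior Gamma(17, 32/5)
obs 5: x=6 → posterior Gamma(23, 37/5)
obs 6: x=5 → posterior Gamma(28, 42/5)
obs 7: x=5 → posterior Gamma(33, 47/5)
obs 8: x=1 → posterior Gamma(34, 52/5)

328526689940204774546569205158587077444003585516811229069312000/1627401845698053775058104286872950703258480415459115192991004001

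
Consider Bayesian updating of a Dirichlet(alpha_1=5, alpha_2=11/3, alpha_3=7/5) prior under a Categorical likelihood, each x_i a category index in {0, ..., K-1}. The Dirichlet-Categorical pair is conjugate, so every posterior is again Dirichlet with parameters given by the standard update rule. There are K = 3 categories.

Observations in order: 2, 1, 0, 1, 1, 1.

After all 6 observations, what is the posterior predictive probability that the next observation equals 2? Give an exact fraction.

obs 1: x=2 → posterior Dirichlet(5, 11/3, 12/5)
obs 2: x=1 → posterior Dirichlet(5, 14/3, 12/5)
obs 3: x=0 → posterior Dirichlet(6, 14/3, 12/5)
obs 4: x=1 → posterior Dirichlet(6, 17/3, 12/5)
obs 5: x=1 → posterior Dirichlet(6, 20/3, 12/5)
obs 6: x=1 → posterior Dirichlet(6, 23/3, 12/5)

36/241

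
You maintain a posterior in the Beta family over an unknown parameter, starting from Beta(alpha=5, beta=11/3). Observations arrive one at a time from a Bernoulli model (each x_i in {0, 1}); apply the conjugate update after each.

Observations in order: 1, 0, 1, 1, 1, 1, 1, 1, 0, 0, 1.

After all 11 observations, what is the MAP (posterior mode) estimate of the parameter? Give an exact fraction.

36/53

obs 1: x=1 → posterior Beta(6, 11/3)
obs 2: x=0 → posterior Beta(6, 14/3)
obs 3: x=1 → posterior Beta(7, 14/3)
obs 4: x=1 → posterior Beta(8, 14/3)
obs 5: x=1 → posterior Beta(9, 14/3)
obs 6: x=1 → posterior Beta(10, 14/3)
obs 7: x=1 → posterior Beta(11, 14/3)
obs 8: x=1 → posterior Beta(12, 14/3)
obs 9: x=0 → posterior Beta(12, 17/3)
obs 10: x=0 → posterior Beta(12, 20/3)
obs 11: x=1 → posterior Beta(13, 20/3)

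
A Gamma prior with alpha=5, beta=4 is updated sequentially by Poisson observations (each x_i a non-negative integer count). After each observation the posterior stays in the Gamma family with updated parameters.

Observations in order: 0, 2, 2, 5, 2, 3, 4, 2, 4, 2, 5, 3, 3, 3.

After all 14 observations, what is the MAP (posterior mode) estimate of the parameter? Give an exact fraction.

obs 1: x=0 → posterior Gamma(5, 5)
obs 2: x=2 → posterior Gamma(7, 6)
obs 3: x=2 → posterior Gamma(9, 7)
obs 4: x=5 → posterior Gamma(14, 8)
obs 5: x=2 → posterior Gamma(16, 9)
obs 6: x=3 → posterior Gamma(19, 10)
obs 7: x=4 → posterior Gamma(23, 11)
obs 8: x=2 → posterior Gamma(25, 12)
obs 9: x=4 → posterior Gamma(29, 13)
obs 10: x=2 → posterior Gamma(31, 14)
obs 11: x=5 → posterior Gamma(36, 15)
obs 12: x=3 → posterior Gamma(39, 16)
obs 13: x=3 → posterior Gamma(42, 17)
obs 14: x=3 → posterior Gamma(45, 18)

22/9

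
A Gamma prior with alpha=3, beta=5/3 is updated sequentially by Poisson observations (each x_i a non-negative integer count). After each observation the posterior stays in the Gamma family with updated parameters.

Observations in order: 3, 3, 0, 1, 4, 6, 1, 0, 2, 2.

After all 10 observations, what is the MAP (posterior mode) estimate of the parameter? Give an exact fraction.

72/35

obs 1: x=3 → posterior Gamma(6, 8/3)
obs 2: x=3 → posterior Gamma(9, 11/3)
obs 3: x=0 → posterior Gamma(9, 14/3)
obs 4: x=1 → posterior Gamma(10, 17/3)
obs 5: x=4 → posterior Gamma(14, 20/3)
obs 6: x=6 → posterior Gamma(20, 23/3)
obs 7: x=1 → posterior Gamma(21, 26/3)
obs 8: x=0 → posterior Gamma(21, 29/3)
obs 9: x=2 → posterior Gamma(23, 32/3)
obs 10: x=2 → posterior Gamma(25, 35/3)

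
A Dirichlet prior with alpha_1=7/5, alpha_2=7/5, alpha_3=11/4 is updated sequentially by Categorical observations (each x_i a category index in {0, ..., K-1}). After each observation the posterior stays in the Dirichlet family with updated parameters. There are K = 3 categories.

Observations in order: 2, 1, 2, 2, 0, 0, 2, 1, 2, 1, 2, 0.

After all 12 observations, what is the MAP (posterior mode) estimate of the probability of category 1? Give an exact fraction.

68/291

obs 1: x=2 → posterior Dirichlet(7/5, 7/5, 15/4)
obs 2: x=1 → posterior Dirichlet(7/5, 12/5, 15/4)
obs 3: x=2 → posterior Dirichlet(7/5, 12/5, 19/4)
obs 4: x=2 → posterior Dirichlet(7/5, 12/5, 23/4)
obs 5: x=0 → posterior Dirichlet(12/5, 12/5, 23/4)
obs 6: x=0 → posterior Dirichlet(17/5, 12/5, 23/4)
obs 7: x=2 → posterior Dirichlet(17/5, 12/5, 27/4)
obs 8: x=1 → posterior Dirichlet(17/5, 17/5, 27/4)
obs 9: x=2 → posterior Dirichlet(17/5, 17/5, 31/4)
obs 10: x=1 → posterior Dirichlet(17/5, 22/5, 31/4)
obs 11: x=2 → posterior Dirichlet(17/5, 22/5, 35/4)
obs 12: x=0 → posterior Dirichlet(22/5, 22/5, 35/4)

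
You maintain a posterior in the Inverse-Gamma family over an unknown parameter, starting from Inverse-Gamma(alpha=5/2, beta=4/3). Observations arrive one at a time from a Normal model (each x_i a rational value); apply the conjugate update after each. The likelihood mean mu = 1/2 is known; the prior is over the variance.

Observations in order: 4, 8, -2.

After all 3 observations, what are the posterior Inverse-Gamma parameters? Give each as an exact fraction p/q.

alpha=4, beta=929/24

obs 1: x=4 → posterior Inverse-Gamma(3, 179/24)
obs 2: x=8 → posterior Inverse-Gamma(7/2, 427/12)
obs 3: x=-2 → posterior Inverse-Gamma(4, 929/24)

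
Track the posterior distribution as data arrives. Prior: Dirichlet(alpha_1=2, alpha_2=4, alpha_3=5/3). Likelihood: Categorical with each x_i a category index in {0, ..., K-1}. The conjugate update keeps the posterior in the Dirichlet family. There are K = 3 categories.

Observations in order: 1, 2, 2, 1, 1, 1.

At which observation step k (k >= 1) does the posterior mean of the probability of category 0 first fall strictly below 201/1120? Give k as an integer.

obs 1: x=1 → posterior Dirichlet(2, 5, 5/3)
obs 2: x=2 → posterior Dirichlet(2, 5, 8/3)
obs 3: x=2 → posterior Dirichlet(2, 5, 11/3)
obs 4: x=1 → posterior Dirichlet(2, 6, 11/3)
obs 5: x=1 → posterior Dirichlet(2, 7, 11/3)
obs 6: x=1 → posterior Dirichlet(2, 8, 11/3)

k = 4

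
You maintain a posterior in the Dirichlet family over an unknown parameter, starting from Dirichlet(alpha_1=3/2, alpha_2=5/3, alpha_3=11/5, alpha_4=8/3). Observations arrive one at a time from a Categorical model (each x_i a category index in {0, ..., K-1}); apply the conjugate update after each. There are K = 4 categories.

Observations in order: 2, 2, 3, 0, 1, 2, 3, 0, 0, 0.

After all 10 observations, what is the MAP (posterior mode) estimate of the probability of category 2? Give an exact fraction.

obs 1: x=2 → posterior Dirichlet(3/2, 5/3, 16/5, 8/3)
obs 2: x=2 → posterior Dirichlet(3/2, 5/3, 21/5, 8/3)
obs 3: x=3 → posterior Dirichlet(3/2, 5/3, 21/5, 11/3)
obs 4: x=0 → posterior Dirichlet(5/2, 5/3, 21/5, 11/3)
obs 5: x=1 → posterior Dirichlet(5/2, 8/3, 21/5, 11/3)
obs 6: x=2 → posterior Dirichlet(5/2, 8/3, 26/5, 11/3)
obs 7: x=3 → posterior Dirichlet(5/2, 8/3, 26/5, 14/3)
obs 8: x=0 → posterior Dirichlet(7/2, 8/3, 26/5, 14/3)
obs 9: x=0 → posterior Dirichlet(9/2, 8/3, 26/5, 14/3)
obs 10: x=0 → posterior Dirichlet(11/2, 8/3, 26/5, 14/3)

126/421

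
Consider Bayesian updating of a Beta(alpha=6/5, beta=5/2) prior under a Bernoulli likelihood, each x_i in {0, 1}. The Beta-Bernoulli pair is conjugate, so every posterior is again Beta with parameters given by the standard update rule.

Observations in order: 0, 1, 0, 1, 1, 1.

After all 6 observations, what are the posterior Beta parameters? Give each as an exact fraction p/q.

obs 1: x=0 → posterior Beta(6/5, 7/2)
obs 2: x=1 → posterior Beta(11/5, 7/2)
obs 3: x=0 → posterior Beta(11/5, 9/2)
obs 4: x=1 → posterior Beta(16/5, 9/2)
obs 5: x=1 → posterior Beta(21/5, 9/2)
obs 6: x=1 → posterior Beta(26/5, 9/2)

alpha=26/5, beta=9/2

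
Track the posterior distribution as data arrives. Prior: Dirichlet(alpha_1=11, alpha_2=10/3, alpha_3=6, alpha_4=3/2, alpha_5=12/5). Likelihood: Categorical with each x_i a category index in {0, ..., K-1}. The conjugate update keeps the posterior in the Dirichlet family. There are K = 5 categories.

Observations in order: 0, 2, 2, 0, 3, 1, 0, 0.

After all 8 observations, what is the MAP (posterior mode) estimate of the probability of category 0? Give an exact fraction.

420/817

obs 1: x=0 → posterior Dirichlet(12, 10/3, 6, 3/2, 12/5)
obs 2: x=2 → posterior Dirichlet(12, 10/3, 7, 3/2, 12/5)
obs 3: x=2 → posterior Dirichlet(12, 10/3, 8, 3/2, 12/5)
obs 4: x=0 → posterior Dirichlet(13, 10/3, 8, 3/2, 12/5)
obs 5: x=3 → posterior Dirichlet(13, 10/3, 8, 5/2, 12/5)
obs 6: x=1 → posterior Dirichlet(13, 13/3, 8, 5/2, 12/5)
obs 7: x=0 → posterior Dirichlet(14, 13/3, 8, 5/2, 12/5)
obs 8: x=0 → posterior Dirichlet(15, 13/3, 8, 5/2, 12/5)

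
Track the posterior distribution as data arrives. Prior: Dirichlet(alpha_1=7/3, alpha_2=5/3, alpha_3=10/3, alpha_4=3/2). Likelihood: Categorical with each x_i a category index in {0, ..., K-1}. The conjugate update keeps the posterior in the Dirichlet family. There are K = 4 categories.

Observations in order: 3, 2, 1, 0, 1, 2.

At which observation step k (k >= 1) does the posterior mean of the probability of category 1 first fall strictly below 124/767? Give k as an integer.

obs 1: x=3 → posterior Dirichlet(7/3, 5/3, 10/3, 5/2)
obs 2: x=2 → posterior Dirichlet(7/3, 5/3, 13/3, 5/2)
obs 3: x=1 → posterior Dirichlet(7/3, 8/3, 13/3, 5/2)
obs 4: x=0 → posterior Dirichlet(10/3, 8/3, 13/3, 5/2)
obs 5: x=1 → posterior Dirichlet(10/3, 11/3, 13/3, 5/2)
obs 6: x=2 → posterior Dirichlet(10/3, 11/3, 16/3, 5/2)

k = 2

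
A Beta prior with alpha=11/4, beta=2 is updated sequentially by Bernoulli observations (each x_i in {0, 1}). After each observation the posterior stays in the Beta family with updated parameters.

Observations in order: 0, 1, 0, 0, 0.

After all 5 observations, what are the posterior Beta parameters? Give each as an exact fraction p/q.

alpha=15/4, beta=6

obs 1: x=0 → posterior Beta(11/4, 3)
obs 2: x=1 → posterior Beta(15/4, 3)
obs 3: x=0 → posterior Beta(15/4, 4)
obs 4: x=0 → posterior Beta(15/4, 5)
obs 5: x=0 → posterior Beta(15/4, 6)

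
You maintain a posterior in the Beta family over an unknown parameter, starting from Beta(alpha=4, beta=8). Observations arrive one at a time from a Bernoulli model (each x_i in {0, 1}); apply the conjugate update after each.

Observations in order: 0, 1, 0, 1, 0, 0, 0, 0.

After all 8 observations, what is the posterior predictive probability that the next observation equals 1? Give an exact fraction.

3/10

obs 1: x=0 → posterior Beta(4, 9)
obs 2: x=1 → posterior Beta(5, 9)
obs 3: x=0 → posterior Beta(5, 10)
obs 4: x=1 → posterior Beta(6, 10)
obs 5: x=0 → posterior Beta(6, 11)
obs 6: x=0 → posterior Beta(6, 12)
obs 7: x=0 → posterior Beta(6, 13)
obs 8: x=0 → posterior Beta(6, 14)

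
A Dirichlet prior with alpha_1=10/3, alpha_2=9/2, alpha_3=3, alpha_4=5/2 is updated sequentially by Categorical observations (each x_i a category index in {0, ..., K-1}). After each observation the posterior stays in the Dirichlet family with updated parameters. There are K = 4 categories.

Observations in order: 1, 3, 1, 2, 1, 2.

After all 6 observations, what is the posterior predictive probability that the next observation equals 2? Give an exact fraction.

obs 1: x=1 → posterior Dirichlet(10/3, 11/2, 3, 5/2)
obs 2: x=3 → posterior Dirichlet(10/3, 11/2, 3, 7/2)
obs 3: x=1 → posterior Dirichlet(10/3, 13/2, 3, 7/2)
obs 4: x=2 → posterior Dirichlet(10/3, 13/2, 4, 7/2)
obs 5: x=1 → posterior Dirichlet(10/3, 15/2, 4, 7/2)
obs 6: x=2 → posterior Dirichlet(10/3, 15/2, 5, 7/2)

15/58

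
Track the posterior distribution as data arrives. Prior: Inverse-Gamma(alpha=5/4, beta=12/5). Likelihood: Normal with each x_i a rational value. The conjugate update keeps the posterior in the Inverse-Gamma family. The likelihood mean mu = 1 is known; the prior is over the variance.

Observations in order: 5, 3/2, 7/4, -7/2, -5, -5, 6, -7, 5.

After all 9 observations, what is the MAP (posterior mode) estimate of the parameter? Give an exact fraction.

17509/1080

obs 1: x=5 → posterior Inverse-Gamma(7/4, 52/5)
obs 2: x=3/2 → posterior Inverse-Gamma(9/4, 421/40)
obs 3: x=7/4 → posterior Inverse-Gamma(11/4, 1729/160)
obs 4: x=-7/2 → posterior Inverse-Gamma(13/4, 3349/160)
obs 5: x=-5 → posterior Inverse-Gamma(15/4, 6229/160)
obs 6: x=-5 → posterior Inverse-Gamma(17/4, 9109/160)
obs 7: x=6 → posterior Inverse-Gamma(19/4, 11109/160)
obs 8: x=-7 → posterior Inverse-Gamma(21/4, 16229/160)
obs 9: x=5 → posterior Inverse-Gamma(23/4, 17509/160)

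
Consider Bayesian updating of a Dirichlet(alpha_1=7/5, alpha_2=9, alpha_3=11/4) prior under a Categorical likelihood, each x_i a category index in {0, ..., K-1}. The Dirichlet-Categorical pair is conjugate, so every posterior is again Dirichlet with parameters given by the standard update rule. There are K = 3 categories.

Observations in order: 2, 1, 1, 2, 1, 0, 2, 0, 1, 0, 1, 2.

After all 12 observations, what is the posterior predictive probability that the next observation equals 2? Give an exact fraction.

135/503

obs 1: x=2 → posterior Dirichlet(7/5, 9, 15/4)
obs 2: x=1 → posterior Dirichlet(7/5, 10, 15/4)
obs 3: x=1 → posterior Dirichlet(7/5, 11, 15/4)
obs 4: x=2 → posterior Dirichlet(7/5, 11, 19/4)
obs 5: x=1 → posterior Dirichlet(7/5, 12, 19/4)
obs 6: x=0 → posterior Dirichlet(12/5, 12, 19/4)
obs 7: x=2 → posterior Dirichlet(12/5, 12, 23/4)
obs 8: x=0 → posterior Dirichlet(17/5, 12, 23/4)
obs 9: x=1 → posterior Dirichlet(17/5, 13, 23/4)
obs 10: x=0 → posterior Dirichlet(22/5, 13, 23/4)
obs 11: x=1 → posterior Dirichlet(22/5, 14, 23/4)
obs 12: x=2 → posterior Dirichlet(22/5, 14, 27/4)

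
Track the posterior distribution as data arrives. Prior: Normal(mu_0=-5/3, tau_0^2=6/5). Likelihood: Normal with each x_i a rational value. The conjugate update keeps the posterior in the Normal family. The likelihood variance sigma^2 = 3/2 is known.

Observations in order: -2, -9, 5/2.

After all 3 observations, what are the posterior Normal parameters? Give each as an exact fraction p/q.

obs 1: x=-2 → posterior Normal(-49/27, 2/3)
obs 2: x=-9 → posterior Normal(-157/39, 6/13)
obs 3: x=5/2 → posterior Normal(-127/51, 6/17)

mu_0=-127/51, tau_0^2=6/17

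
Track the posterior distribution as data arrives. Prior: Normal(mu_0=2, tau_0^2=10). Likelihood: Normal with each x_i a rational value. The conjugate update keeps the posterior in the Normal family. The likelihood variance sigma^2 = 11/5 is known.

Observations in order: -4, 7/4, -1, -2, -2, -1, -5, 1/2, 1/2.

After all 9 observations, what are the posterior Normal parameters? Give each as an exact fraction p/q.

obs 1: x=-4 → posterior Normal(-178/61, 110/61)
obs 2: x=7/4 → posterior Normal(-181/222, 110/111)
obs 3: x=-1 → posterior Normal(-281/322, 110/161)
obs 4: x=-2 → posterior Normal(-481/422, 110/211)
obs 5: x=-2 → posterior Normal(-227/174, 110/261)
obs 6: x=-1 → posterior Normal(-781/622, 110/311)
obs 7: x=-5 → posterior Normal(-1281/722, 110/361)
obs 8: x=1/2 → posterior Normal(-1231/822, 110/411)
obs 9: x=1/2 → posterior Normal(-1181/922, 110/461)

mu_0=-1181/922, tau_0^2=110/461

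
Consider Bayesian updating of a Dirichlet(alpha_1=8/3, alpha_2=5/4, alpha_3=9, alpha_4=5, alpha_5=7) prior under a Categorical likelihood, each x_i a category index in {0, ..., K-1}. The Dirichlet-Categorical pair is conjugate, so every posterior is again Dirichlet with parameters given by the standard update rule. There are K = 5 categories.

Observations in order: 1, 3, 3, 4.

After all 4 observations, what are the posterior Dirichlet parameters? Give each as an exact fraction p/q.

alpha_1=8/3, alpha_2=9/4, alpha_3=9, alpha_4=7, alpha_5=8

obs 1: x=1 → posterior Dirichlet(8/3, 9/4, 9, 5, 7)
obs 2: x=3 → posterior Dirichlet(8/3, 9/4, 9, 6, 7)
obs 3: x=3 → posterior Dirichlet(8/3, 9/4, 9, 7, 7)
obs 4: x=4 → posterior Dirichlet(8/3, 9/4, 9, 7, 8)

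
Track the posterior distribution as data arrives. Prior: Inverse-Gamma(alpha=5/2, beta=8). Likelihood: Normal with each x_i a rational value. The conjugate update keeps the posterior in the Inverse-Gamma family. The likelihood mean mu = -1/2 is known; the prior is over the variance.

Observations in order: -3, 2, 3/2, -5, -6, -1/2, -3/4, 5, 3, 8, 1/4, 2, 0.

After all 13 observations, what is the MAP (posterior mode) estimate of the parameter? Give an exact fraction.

1639/160

obs 1: x=-3 → posterior Inverse-Gamma(3, 89/8)
obs 2: x=2 → posterior Inverse-Gamma(7/2, 57/4)
obs 3: x=3/2 → posterior Inverse-Gamma(4, 65/4)
obs 4: x=-5 → posterior Inverse-Gamma(9/2, 211/8)
obs 5: x=-6 → posterior Inverse-Gamma(5, 83/2)
obs 6: x=-1/2 → posterior Inverse-Gamma(11/2, 83/2)
obs 7: x=-3/4 → posterior Inverse-Gamma(6, 1329/32)
obs 8: x=5 → posterior Inverse-Gamma(13/2, 1813/32)
obs 9: x=3 → posterior Inverse-Gamma(7, 2009/32)
obs 10: x=8 → posterior Inverse-Gamma(15/2, 3165/32)
obs 11: x=1/4 → posterior Inverse-Gamma(8, 1587/16)
obs 12: x=2 → posterior Inverse-Gamma(17/2, 1637/16)
obs 13: x=0 → posterior Inverse-Gamma(9, 1639/16)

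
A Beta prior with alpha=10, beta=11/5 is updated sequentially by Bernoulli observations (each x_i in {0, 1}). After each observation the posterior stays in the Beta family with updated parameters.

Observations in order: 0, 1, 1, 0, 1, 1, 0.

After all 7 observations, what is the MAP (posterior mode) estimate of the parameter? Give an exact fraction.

obs 1: x=0 → posterior Beta(10, 16/5)
obs 2: x=1 → posterior Beta(11, 16/5)
obs 3: x=1 → posterior Beta(12, 16/5)
obs 4: x=0 → posterior Beta(12, 21/5)
obs 5: x=1 → posterior Beta(13, 21/5)
obs 6: x=1 → posterior Beta(14, 21/5)
obs 7: x=0 → posterior Beta(14, 26/5)

65/86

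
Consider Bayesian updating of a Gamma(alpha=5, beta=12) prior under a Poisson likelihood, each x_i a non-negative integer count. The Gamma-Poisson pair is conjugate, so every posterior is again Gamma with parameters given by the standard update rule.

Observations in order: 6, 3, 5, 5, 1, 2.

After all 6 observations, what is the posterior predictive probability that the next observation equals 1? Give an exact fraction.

210727590777330279424970901751332864/638411683925748518131605316913942641

obs 1: x=6 → posterior Gamma(11, 13)
obs 2: x=3 → posterior Gamma(14, 14)
obs 3: x=5 → posterior Gamma(19, 15)
obs 4: x=5 → posterior Gamma(24, 16)
obs 5: x=1 → posterior Gamma(25, 17)
obs 6: x=2 → posterior Gamma(27, 18)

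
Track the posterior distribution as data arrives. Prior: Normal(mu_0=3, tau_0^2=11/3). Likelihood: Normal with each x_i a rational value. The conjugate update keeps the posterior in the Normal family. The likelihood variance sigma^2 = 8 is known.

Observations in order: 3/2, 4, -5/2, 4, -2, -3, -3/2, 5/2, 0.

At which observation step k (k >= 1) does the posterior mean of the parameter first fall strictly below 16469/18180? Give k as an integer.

k = 7

obs 1: x=3/2 → posterior Normal(177/70, 88/35)
obs 2: x=4 → posterior Normal(265/92, 44/23)
obs 3: x=-5/2 → posterior Normal(35/19, 88/57)
obs 4: x=4 → posterior Normal(149/68, 22/17)
obs 5: x=-2 → posterior Normal(127/79, 88/79)
obs 6: x=-3 → posterior Normal(47/45, 44/45)
obs 7: x=-3/2 → posterior Normal(155/202, 88/101)
obs 8: x=5/2 → posterior Normal(15/16, 11/14)
obs 9: x=0 → posterior Normal(35/41, 88/123)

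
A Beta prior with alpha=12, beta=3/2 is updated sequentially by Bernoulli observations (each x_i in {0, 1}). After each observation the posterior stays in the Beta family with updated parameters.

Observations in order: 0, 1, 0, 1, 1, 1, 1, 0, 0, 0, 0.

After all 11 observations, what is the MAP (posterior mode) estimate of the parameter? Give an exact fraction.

obs 1: x=0 → posterior Beta(12, 5/2)
obs 2: x=1 → posterior Beta(13, 5/2)
obs 3: x=0 → posterior Beta(13, 7/2)
obs 4: x=1 → posterior Beta(14, 7/2)
obs 5: x=1 → posterior Beta(15, 7/2)
obs 6: x=1 → posterior Beta(16, 7/2)
obs 7: x=1 → posterior Beta(17, 7/2)
obs 8: x=0 → posterior Beta(17, 9/2)
obs 9: x=0 → posterior Beta(17, 11/2)
obs 10: x=0 → posterior Beta(17, 13/2)
obs 11: x=0 → posterior Beta(17, 15/2)

32/45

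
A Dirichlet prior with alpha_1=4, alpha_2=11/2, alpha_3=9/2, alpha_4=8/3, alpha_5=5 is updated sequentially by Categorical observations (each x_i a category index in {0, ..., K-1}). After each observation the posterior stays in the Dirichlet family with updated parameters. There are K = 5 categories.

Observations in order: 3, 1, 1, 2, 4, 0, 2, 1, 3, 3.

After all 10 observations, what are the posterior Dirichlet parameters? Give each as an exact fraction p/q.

obs 1: x=3 → posterior Dirichlet(4, 11/2, 9/2, 11/3, 5)
obs 2: x=1 → posterior Dirichlet(4, 13/2, 9/2, 11/3, 5)
obs 3: x=1 → posterior Dirichlet(4, 15/2, 9/2, 11/3, 5)
obs 4: x=2 → posterior Dirichlet(4, 15/2, 11/2, 11/3, 5)
obs 5: x=4 → posterior Dirichlet(4, 15/2, 11/2, 11/3, 6)
obs 6: x=0 → posterior Dirichlet(5, 15/2, 11/2, 11/3, 6)
obs 7: x=2 → posterior Dirichlet(5, 15/2, 13/2, 11/3, 6)
obs 8: x=1 → posterior Dirichlet(5, 17/2, 13/2, 11/3, 6)
obs 9: x=3 → posterior Dirichlet(5, 17/2, 13/2, 14/3, 6)
obs 10: x=3 → posterior Dirichlet(5, 17/2, 13/2, 17/3, 6)

alpha_1=5, alpha_2=17/2, alpha_3=13/2, alpha_4=17/3, alpha_5=6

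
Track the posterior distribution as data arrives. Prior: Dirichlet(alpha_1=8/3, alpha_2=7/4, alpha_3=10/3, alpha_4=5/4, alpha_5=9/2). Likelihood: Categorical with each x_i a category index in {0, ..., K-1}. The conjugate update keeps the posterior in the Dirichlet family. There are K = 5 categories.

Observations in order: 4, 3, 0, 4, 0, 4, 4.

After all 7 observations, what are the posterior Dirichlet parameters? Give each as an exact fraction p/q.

obs 1: x=4 → posterior Dirichlet(8/3, 7/4, 10/3, 5/4, 11/2)
obs 2: x=3 → posterior Dirichlet(8/3, 7/4, 10/3, 9/4, 11/2)
obs 3: x=0 → posterior Dirichlet(11/3, 7/4, 10/3, 9/4, 11/2)
obs 4: x=4 → posterior Dirichlet(11/3, 7/4, 10/3, 9/4, 13/2)
obs 5: x=0 → posterior Dirichlet(14/3, 7/4, 10/3, 9/4, 13/2)
obs 6: x=4 → posterior Dirichlet(14/3, 7/4, 10/3, 9/4, 15/2)
obs 7: x=4 → posterior Dirichlet(14/3, 7/4, 10/3, 9/4, 17/2)

alpha_1=14/3, alpha_2=7/4, alpha_3=10/3, alpha_4=9/4, alpha_5=17/2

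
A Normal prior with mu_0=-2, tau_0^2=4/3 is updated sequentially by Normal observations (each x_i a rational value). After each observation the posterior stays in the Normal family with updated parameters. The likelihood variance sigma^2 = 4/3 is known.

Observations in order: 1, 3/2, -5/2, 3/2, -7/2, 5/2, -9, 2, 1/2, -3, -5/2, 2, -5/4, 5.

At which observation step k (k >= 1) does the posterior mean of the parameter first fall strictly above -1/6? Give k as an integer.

obs 1: x=1 → posterior Normal(-1/2, 2/3)
obs 2: x=3/2 → posterior Normal(1/6, 4/9)
obs 3: x=-5/2 → posterior Normal(-1/2, 1/3)
obs 4: x=3/2 → posterior Normal(-1/10, 4/15)
obs 5: x=-7/2 → posterior Normal(-2/3, 2/9)
obs 6: x=5/2 → posterior Normal(-3/14, 4/21)
obs 7: x=-9 → posterior Normal(-21/16, 1/6)
obs 8: x=2 → posterior Normal(-17/18, 4/27)
obs 9: x=1/2 → posterior Normal(-4/5, 2/15)
obs 10: x=-3 → posterior Normal(-1, 4/33)
obs 11: x=-5/2 → posterior Normal(-9/8, 1/9)
obs 12: x=2 → posterior Normal(-23/26, 4/39)
obs 13: x=-5/4 → posterior Normal(-51/56, 2/21)
obs 14: x=5 → posterior Normal(-31/60, 4/45)

k = 2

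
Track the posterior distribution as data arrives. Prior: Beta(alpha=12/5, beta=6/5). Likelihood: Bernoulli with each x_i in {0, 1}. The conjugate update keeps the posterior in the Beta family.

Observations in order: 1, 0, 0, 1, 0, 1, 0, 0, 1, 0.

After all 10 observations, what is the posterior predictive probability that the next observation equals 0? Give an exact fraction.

obs 1: x=1 → posterior Beta(17/5, 6/5)
obs 2: x=0 → posterior Beta(17/5, 11/5)
obs 3: x=0 → posterior Beta(17/5, 16/5)
obs 4: x=1 → posterior Beta(22/5, 16/5)
obs 5: x=0 → posterior Beta(22/5, 21/5)
obs 6: x=1 → posterior Beta(27/5, 21/5)
obs 7: x=0 → posterior Beta(27/5, 26/5)
obs 8: x=0 → posterior Beta(27/5, 31/5)
obs 9: x=1 → posterior Beta(32/5, 31/5)
obs 10: x=0 → posterior Beta(32/5, 36/5)

9/17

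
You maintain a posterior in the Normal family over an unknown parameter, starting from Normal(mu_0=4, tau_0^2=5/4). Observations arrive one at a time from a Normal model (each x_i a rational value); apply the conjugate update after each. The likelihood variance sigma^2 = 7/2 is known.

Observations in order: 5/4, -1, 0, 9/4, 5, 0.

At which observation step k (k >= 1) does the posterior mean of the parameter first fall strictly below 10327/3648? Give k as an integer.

k = 2

obs 1: x=5/4 → posterior Normal(249/76, 35/38)
obs 2: x=-1 → posterior Normal(229/96, 35/48)
obs 3: x=0 → posterior Normal(229/116, 35/58)
obs 4: x=9/4 → posterior Normal(137/68, 35/68)
obs 5: x=5 → posterior Normal(187/78, 35/78)
obs 6: x=0 → posterior Normal(17/8, 35/88)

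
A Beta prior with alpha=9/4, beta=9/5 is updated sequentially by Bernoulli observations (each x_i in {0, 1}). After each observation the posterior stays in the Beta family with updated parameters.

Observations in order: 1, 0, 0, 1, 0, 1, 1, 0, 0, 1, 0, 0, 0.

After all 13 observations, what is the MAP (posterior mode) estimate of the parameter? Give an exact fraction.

125/301

obs 1: x=1 → posterior Beta(13/4, 9/5)
obs 2: x=0 → posterior Beta(13/4, 14/5)
obs 3: x=0 → posterior Beta(13/4, 19/5)
obs 4: x=1 → posterior Beta(17/4, 19/5)
obs 5: x=0 → posterior Beta(17/4, 24/5)
obs 6: x=1 → posterior Beta(21/4, 24/5)
obs 7: x=1 → posterior Beta(25/4, 24/5)
obs 8: x=0 → posterior Beta(25/4, 29/5)
obs 9: x=0 → posterior Beta(25/4, 34/5)
obs 10: x=1 → posterior Beta(29/4, 34/5)
obs 11: x=0 → posterior Beta(29/4, 39/5)
obs 12: x=0 → posterior Beta(29/4, 44/5)
obs 13: x=0 → posterior Beta(29/4, 49/5)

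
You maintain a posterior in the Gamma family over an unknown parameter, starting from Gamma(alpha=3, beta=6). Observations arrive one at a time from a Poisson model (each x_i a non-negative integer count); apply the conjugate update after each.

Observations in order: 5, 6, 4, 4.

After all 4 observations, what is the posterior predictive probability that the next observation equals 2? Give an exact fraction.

obs 1: x=5 → posterior Gamma(8, 7)
obs 2: x=6 → posterior Gamma(14, 8)
obs 3: x=4 → posterior Gamma(18, 9)
obs 4: x=4 → posterior Gamma(22, 10)

230000000000000000000000/895430243255237372246531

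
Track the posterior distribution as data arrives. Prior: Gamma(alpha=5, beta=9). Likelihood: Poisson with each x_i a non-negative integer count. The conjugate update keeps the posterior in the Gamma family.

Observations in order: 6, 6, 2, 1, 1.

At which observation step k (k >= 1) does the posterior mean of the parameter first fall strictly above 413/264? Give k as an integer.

k = 3

obs 1: x=6 → posterior Gamma(11, 10)
obs 2: x=6 → posterior Gamma(17, 11)
obs 3: x=2 → posterior Gamma(19, 12)
obs 4: x=1 → posterior Gamma(20, 13)
obs 5: x=1 → posterior Gamma(21, 14)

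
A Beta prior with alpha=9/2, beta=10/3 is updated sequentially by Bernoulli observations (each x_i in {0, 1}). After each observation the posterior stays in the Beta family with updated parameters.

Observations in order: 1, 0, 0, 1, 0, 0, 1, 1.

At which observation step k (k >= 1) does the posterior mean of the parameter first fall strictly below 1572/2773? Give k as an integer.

k = 2

obs 1: x=1 → posterior Beta(11/2, 10/3)
obs 2: x=0 → posterior Beta(11/2, 13/3)
obs 3: x=0 → posterior Beta(11/2, 16/3)
obs 4: x=1 → posterior Beta(13/2, 16/3)
obs 5: x=0 → posterior Beta(13/2, 19/3)
obs 6: x=0 → posterior Beta(13/2, 22/3)
obs 7: x=1 → posterior Beta(15/2, 22/3)
obs 8: x=1 → posterior Beta(17/2, 22/3)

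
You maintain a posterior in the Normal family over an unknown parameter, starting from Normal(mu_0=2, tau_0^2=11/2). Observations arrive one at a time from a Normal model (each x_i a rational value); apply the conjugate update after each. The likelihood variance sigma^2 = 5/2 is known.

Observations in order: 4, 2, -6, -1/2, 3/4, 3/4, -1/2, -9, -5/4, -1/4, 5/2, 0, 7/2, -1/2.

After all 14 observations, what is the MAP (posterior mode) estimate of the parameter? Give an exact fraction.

-79/318

obs 1: x=4 → posterior Normal(27/8, 55/32)
obs 2: x=2 → posterior Normal(76/27, 55/54)
obs 3: x=-6 → posterior Normal(5/19, 55/76)
obs 4: x=-1/2 → posterior Normal(9/98, 55/98)
obs 5: x=3/4 → posterior Normal(17/80, 11/24)
obs 6: x=3/4 → posterior Normal(21/71, 55/142)
obs 7: x=-1/2 → posterior Normal(31/164, 55/164)
obs 8: x=-9 → posterior Normal(-167/186, 55/186)
obs 9: x=-5/4 → posterior Normal(-389/416, 55/208)
obs 10: x=-1/4 → posterior Normal(-20/23, 11/46)
obs 11: x=5/2 → posterior Normal(-145/252, 55/252)
obs 12: x=0 → posterior Normal(-145/274, 55/274)
obs 13: x=7/2 → posterior Normal(-17/74, 55/296)
obs 14: x=-1/2 → posterior Normal(-79/318, 55/318)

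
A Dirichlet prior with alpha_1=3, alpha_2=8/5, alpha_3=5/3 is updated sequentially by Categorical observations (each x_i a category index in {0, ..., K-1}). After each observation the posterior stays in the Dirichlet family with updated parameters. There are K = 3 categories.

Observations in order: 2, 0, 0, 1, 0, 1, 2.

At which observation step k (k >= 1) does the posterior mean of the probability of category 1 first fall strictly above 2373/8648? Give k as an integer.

obs 1: x=2 → posterior Dirichlet(3, 8/5, 8/3)
obs 2: x=0 → posterior Dirichlet(4, 8/5, 8/3)
obs 3: x=0 → posterior Dirichlet(5, 8/5, 8/3)
obs 4: x=1 → posterior Dirichlet(5, 13/5, 8/3)
obs 5: x=0 → posterior Dirichlet(6, 13/5, 8/3)
obs 6: x=1 → posterior Dirichlet(6, 18/5, 8/3)
obs 7: x=2 → posterior Dirichlet(6, 18/5, 11/3)

k = 6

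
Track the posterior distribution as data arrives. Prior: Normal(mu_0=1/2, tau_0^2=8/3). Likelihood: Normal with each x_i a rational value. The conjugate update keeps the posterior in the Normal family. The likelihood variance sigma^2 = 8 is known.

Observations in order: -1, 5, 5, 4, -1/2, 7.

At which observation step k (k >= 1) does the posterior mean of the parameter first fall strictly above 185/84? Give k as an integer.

obs 1: x=-1 → posterior Normal(1/8, 2)
obs 2: x=5 → posterior Normal(11/10, 8/5)
obs 3: x=5 → posterior Normal(7/4, 4/3)
obs 4: x=4 → posterior Normal(29/14, 8/7)
obs 5: x=-1/2 → posterior Normal(7/4, 1)
obs 6: x=7 → posterior Normal(7/3, 8/9)

k = 6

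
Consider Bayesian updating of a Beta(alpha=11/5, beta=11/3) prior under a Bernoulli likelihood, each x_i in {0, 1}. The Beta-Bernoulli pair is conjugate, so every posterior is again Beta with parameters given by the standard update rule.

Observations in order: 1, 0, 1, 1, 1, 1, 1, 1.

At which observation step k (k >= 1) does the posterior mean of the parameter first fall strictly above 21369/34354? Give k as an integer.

obs 1: x=1 → posterior Beta(16/5, 11/3)
obs 2: x=0 → posterior Beta(16/5, 14/3)
obs 3: x=1 → posterior Beta(21/5, 14/3)
obs 4: x=1 → posterior Beta(26/5, 14/3)
obs 5: x=1 → posterior Beta(31/5, 14/3)
obs 6: x=1 → posterior Beta(36/5, 14/3)
obs 7: x=1 → posterior Beta(41/5, 14/3)
obs 8: x=1 → posterior Beta(46/5, 14/3)

k = 7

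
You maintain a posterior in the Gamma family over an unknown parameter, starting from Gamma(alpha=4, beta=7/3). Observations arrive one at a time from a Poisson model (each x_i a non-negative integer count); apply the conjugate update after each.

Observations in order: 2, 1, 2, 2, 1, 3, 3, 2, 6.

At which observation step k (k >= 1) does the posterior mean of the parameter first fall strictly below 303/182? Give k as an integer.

obs 1: x=2 → posterior Gamma(6, 10/3)
obs 2: x=1 → posterior Gamma(7, 13/3)
obs 3: x=2 → posterior Gamma(9, 16/3)
obs 4: x=2 → posterior Gamma(11, 19/3)
obs 5: x=1 → posterior Gamma(12, 22/3)
obs 6: x=3 → posterior Gamma(15, 25/3)
obs 7: x=3 → posterior Gamma(18, 28/3)
obs 8: x=2 → posterior Gamma(20, 31/3)
obs 9: x=6 → posterior Gamma(26, 34/3)

k = 2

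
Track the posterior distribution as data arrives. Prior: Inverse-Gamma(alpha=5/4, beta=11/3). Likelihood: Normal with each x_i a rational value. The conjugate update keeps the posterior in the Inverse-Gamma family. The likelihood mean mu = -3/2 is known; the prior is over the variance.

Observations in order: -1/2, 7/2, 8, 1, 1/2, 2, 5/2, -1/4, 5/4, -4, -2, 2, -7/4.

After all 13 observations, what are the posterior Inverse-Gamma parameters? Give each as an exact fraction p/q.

alpha=31/4, beta=9121/96

obs 1: x=-1/2 → posterior Inverse-Gamma(7/4, 25/6)
obs 2: x=7/2 → posterior Inverse-Gamma(9/4, 50/3)
obs 3: x=8 → posterior Inverse-Gamma(11/4, 1483/24)
obs 4: x=1 → posterior Inverse-Gamma(13/4, 779/12)
obs 5: x=1/2 → posterior Inverse-Gamma(15/4, 803/12)
obs 6: x=2 → posterior Inverse-Gamma(17/4, 1753/24)
obs 7: x=5/2 → posterior Inverse-Gamma(19/4, 1945/24)
obs 8: x=-1/4 → posterior Inverse-Gamma(21/4, 7855/96)
obs 9: x=5/4 → posterior Inverse-Gamma(23/4, 4109/48)
obs 10: x=-4 → posterior Inverse-Gamma(25/4, 4259/48)
obs 11: x=-2 → posterior Inverse-Gamma(27/4, 4265/48)
obs 12: x=2 → posterior Inverse-Gamma(29/4, 4559/48)
obs 13: x=-7/4 → posterior Inverse-Gamma(31/4, 9121/96)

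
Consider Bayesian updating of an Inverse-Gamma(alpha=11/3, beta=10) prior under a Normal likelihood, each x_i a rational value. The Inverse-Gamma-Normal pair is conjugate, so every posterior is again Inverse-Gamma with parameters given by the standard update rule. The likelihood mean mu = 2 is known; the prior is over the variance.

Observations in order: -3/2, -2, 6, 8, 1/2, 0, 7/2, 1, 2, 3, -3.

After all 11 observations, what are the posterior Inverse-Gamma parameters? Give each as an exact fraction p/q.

obs 1: x=-3/2 → posterior Inverse-Gamma(25/6, 129/8)
obs 2: x=-2 → posterior Inverse-Gamma(14/3, 193/8)
obs 3: x=6 → posterior Inverse-Gamma(31/6, 257/8)
obs 4: x=8 → posterior Inverse-Gamma(17/3, 401/8)
obs 5: x=1/2 → posterior Inverse-Gamma(37/6, 205/4)
obs 6: x=0 → posterior Inverse-Gamma(20/3, 213/4)
obs 7: x=7/2 → posterior Inverse-Gamma(43/6, 435/8)
obs 8: x=1 → posterior Inverse-Gamma(23/3, 439/8)
obs 9: x=2 → posterior Inverse-Gamma(49/6, 439/8)
obs 10: x=3 → posterior Inverse-Gamma(26/3, 443/8)
obs 11: x=-3 → posterior Inverse-Gamma(55/6, 543/8)

alpha=55/6, beta=543/8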